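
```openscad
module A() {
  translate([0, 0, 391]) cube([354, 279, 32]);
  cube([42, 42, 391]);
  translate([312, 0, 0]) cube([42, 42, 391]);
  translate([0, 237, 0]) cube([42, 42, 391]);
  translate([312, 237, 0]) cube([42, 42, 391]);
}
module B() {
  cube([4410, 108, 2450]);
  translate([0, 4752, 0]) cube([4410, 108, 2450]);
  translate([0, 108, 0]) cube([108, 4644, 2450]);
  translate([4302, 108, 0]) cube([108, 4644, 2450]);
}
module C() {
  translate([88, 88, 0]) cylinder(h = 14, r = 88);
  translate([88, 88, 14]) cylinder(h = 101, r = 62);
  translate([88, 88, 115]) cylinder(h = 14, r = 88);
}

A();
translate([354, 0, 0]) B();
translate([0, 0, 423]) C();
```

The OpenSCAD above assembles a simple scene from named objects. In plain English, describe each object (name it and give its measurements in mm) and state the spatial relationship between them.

A is a four-legged stool. The seat is 354×279 mm, 32 mm thick, top at z = 423 mm. It stands on four square legs, each 42×42 mm in cross-section, from z = 0 to the seat underside, each flush with a corner of the seat.

B is a box-shaped house frame (walls only): outside footprint 4410×4860 mm, wall height 2450 mm, wall thickness 108 mm. The two y-facing walls run the full x-width; the two x-facing walls fit between the inner faces of the y-facing walls.

C is a spool: two coaxial disc flanges of radius 88 mm and thickness 14 mm, joined by a core cylinder of radius 62 mm and height 101 mm. The lower flange rests on z = 0 and the three cylinders share a vertical axis.

The house frame is against the stool's +x side, with their −y faces flush. The spool is on top of the stool.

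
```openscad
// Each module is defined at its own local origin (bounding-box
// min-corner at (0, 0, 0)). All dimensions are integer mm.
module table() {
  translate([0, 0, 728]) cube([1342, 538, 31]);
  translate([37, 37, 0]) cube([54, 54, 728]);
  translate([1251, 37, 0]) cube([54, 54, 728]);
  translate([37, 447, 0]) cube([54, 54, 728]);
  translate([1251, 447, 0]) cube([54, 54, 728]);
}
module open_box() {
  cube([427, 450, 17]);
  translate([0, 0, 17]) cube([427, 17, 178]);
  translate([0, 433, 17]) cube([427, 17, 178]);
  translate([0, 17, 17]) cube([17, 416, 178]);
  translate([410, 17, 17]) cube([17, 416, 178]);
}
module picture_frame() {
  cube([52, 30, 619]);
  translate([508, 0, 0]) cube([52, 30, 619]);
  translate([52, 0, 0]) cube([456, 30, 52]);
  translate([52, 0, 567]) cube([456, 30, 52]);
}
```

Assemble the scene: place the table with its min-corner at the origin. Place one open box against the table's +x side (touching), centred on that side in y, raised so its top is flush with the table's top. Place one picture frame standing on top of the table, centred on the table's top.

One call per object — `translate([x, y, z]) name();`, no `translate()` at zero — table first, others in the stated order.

table();
translate([1342, 44, 564]) open_box();
translate([391, 254, 759]) picture_frame();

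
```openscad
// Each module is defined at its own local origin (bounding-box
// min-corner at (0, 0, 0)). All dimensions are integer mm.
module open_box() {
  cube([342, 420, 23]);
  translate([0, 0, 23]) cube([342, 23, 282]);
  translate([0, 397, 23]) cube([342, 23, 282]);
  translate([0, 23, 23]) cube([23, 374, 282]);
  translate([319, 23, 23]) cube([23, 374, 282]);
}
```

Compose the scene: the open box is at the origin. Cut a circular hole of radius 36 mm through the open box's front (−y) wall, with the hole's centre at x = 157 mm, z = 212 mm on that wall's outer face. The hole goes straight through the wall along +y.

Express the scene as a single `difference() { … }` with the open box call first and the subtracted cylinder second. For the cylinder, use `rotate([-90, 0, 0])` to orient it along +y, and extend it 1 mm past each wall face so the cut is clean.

difference() {
  open_box();
  translate([157, -1, 212]) rotate([-90, 0, 0]) cylinder(h = 25, r = 36);
}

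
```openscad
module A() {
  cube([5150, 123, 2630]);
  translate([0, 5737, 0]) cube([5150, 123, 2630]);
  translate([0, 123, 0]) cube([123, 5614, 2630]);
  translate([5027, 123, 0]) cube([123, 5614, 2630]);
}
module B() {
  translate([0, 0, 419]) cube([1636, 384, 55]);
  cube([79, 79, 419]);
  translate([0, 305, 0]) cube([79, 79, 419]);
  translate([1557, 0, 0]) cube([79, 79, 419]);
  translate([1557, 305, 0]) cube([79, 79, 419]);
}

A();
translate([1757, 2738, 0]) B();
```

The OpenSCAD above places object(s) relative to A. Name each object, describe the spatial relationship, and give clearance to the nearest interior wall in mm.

Clearances: x = 1634, y = 2615; minimum 1634 mm.

A is a house frame. B is a bench. The bench sits inside the house frame, centred. The clearance to the nearest interior wall is 1634 mm.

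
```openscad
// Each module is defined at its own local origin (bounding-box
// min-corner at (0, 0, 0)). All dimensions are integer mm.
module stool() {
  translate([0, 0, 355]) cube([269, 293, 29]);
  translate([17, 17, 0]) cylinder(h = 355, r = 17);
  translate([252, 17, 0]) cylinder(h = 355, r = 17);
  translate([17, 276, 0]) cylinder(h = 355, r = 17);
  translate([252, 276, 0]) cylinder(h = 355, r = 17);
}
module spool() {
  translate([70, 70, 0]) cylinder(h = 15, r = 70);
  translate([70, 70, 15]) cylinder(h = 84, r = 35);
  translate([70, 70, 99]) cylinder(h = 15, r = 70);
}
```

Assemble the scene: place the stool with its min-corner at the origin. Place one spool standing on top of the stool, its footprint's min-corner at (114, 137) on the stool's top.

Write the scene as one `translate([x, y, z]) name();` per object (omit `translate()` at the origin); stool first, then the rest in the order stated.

stool();
translate([114, 137, 384]) spool();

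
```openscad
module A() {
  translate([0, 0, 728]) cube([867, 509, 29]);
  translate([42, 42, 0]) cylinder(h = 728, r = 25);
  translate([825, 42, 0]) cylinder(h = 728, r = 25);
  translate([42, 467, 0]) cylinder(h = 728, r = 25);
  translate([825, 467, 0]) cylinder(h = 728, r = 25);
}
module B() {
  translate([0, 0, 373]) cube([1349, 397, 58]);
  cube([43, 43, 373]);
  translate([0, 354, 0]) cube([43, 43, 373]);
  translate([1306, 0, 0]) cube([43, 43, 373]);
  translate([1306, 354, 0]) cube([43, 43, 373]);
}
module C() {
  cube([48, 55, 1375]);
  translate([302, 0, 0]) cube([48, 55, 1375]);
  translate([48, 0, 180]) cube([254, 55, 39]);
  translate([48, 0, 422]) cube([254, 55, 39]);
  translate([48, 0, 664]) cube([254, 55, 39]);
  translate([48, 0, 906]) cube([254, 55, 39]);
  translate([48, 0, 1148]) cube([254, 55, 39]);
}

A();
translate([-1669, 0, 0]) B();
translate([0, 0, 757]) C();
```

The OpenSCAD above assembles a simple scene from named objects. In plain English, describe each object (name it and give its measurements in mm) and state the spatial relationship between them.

A is a table: top 867 mm (x) × 509 mm (y), 29 mm thick, upper face at z = 757 mm, on four round legs of 50 mm diameter, each leg's bounding box inset 17 mm from the nearest pair of top edges, running from z = 0 to the bottom of the top.

B is a long wooden bench with a 1349 mm (x) × 397 mm (y) seat, 58 mm thick, its top surface 431 mm above the floor. Four 43 mm square legs at the seat corners, flush with the edges, run from z = 0 to the seat underside.

C is a straight ladder. Two 48×55 mm vertical rails, 1375 mm tall, stand 350 mm apart (outside-to-outside) with their front faces coplanar on the −y side. 5 rungs, each 55 mm deep and 39 mm tall, span between the inner faces of the rails, front faces flush with the rails. The lowest rung's underside is at z = 180 mm and rungs are spaced 242 mm apart (underside to underside).

The bench is on the floor beside the table on its −x side. The ladder is on top of the table.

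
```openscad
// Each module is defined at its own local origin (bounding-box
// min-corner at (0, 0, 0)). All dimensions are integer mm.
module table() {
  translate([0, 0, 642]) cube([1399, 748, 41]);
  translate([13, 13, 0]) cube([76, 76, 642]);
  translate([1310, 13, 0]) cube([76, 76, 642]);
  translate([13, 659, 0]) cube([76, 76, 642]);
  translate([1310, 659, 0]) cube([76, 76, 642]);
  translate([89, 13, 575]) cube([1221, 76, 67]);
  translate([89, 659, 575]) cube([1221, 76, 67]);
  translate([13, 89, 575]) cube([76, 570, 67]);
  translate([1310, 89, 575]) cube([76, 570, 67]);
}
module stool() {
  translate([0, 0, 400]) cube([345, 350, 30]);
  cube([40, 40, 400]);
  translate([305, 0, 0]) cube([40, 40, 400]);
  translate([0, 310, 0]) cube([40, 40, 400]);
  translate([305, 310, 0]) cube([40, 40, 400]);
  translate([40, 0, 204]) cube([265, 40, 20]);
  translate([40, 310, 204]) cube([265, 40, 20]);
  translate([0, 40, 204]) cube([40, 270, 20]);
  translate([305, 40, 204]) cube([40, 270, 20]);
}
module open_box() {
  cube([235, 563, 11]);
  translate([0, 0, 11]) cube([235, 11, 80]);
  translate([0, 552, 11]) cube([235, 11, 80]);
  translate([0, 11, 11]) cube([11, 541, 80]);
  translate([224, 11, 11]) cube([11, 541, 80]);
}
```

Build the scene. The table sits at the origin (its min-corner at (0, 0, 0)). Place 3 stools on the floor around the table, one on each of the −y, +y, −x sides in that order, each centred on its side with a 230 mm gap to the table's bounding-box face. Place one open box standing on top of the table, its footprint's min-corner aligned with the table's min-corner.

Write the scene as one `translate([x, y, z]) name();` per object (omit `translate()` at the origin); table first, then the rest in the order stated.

table();
translate([527, -580, 0]) stool();
translate([527, 978, 0]) stool();
translate([-575, 199, 0]) stool();
translate([0, 0, 683]) open_box();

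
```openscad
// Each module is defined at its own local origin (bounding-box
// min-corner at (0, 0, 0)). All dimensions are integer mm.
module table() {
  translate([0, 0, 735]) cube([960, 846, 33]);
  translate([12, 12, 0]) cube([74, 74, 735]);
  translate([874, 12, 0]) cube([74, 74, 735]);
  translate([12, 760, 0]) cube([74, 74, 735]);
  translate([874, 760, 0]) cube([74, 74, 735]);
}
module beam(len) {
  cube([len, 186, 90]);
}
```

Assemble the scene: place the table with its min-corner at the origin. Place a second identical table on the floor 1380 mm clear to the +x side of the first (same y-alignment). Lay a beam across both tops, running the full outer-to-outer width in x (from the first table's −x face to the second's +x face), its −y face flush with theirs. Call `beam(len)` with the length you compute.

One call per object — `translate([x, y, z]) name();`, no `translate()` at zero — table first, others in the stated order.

table();
translate([2340, 0, 0]) table();
translate([0, 0, 768]) beam(3300);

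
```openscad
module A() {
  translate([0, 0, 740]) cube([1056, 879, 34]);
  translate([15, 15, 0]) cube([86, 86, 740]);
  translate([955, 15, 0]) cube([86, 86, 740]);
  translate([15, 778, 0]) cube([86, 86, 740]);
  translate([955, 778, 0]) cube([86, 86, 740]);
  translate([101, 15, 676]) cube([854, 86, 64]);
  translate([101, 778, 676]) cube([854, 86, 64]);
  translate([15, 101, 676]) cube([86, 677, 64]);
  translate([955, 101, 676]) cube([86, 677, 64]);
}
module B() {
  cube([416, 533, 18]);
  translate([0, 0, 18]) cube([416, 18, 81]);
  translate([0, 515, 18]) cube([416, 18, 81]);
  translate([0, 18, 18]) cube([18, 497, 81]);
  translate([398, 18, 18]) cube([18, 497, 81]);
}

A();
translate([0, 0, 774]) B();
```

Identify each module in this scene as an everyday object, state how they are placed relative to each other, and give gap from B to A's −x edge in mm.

The open box's min-x is at 0; the table's min-x is 0; gap = 0 mm.

A is a table. B is an open box. The open box is on top of the table. The gap from the open box to the table's −x edge is 0 mm.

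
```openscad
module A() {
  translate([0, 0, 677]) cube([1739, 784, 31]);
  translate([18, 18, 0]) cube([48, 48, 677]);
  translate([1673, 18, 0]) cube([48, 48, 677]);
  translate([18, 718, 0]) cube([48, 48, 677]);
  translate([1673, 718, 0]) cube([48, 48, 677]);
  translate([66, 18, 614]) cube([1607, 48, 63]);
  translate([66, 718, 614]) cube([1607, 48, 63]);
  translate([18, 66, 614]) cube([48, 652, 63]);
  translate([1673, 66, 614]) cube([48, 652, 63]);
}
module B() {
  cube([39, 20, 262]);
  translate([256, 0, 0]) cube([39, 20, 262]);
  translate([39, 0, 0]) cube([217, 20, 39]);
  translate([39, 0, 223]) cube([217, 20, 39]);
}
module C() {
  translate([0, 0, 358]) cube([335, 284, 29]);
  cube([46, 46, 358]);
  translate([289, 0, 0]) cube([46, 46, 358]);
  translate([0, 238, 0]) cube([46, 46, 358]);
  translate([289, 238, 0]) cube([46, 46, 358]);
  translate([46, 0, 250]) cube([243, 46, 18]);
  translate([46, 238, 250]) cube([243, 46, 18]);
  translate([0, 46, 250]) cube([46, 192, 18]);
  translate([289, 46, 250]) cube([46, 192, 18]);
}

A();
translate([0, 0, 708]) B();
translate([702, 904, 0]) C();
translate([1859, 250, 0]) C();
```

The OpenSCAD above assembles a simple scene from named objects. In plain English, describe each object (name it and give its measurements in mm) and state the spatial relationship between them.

A is a rectangular dining table. The top is 1739×784×31 mm with its upper surface at z = 708 mm. It stands on four 48×48 mm square legs, each inset 18 mm from the nearest pair of top edges, running from the floor to the underside of the top. Four apron rails, 48 mm thick and 63 mm tall, run between adjacent legs with their top edges flush with the underside of the top and their outer faces flush with the legs' outer faces.

B is a picture frame with a 217×184 mm rectangular opening (x by z) and a uniform 39 mm border on every side. Frame depth is 20 mm along y. It is built from two vertical stiles running the full outside height and two horizontal rails spanning the gap between the stiles.

C is a four-legged stool. The seat is a 335×284×29 mm slab whose top surface is at z = 387 mm; four square legs, each 46×46 mm in cross-section, run from the floor (z = 0) to the underside of the seat, each flush with a corner of the seat. Four stretchers, 46 mm wide and 18 mm tall, connect adjacent legs with their undersides at z = 250 mm, each running between the inner faces of the legs it joins and aligned with the legs' outer faces on the other axis.

The picture frame is on top of the table. Two stools sit around the table at the +y, +x sides.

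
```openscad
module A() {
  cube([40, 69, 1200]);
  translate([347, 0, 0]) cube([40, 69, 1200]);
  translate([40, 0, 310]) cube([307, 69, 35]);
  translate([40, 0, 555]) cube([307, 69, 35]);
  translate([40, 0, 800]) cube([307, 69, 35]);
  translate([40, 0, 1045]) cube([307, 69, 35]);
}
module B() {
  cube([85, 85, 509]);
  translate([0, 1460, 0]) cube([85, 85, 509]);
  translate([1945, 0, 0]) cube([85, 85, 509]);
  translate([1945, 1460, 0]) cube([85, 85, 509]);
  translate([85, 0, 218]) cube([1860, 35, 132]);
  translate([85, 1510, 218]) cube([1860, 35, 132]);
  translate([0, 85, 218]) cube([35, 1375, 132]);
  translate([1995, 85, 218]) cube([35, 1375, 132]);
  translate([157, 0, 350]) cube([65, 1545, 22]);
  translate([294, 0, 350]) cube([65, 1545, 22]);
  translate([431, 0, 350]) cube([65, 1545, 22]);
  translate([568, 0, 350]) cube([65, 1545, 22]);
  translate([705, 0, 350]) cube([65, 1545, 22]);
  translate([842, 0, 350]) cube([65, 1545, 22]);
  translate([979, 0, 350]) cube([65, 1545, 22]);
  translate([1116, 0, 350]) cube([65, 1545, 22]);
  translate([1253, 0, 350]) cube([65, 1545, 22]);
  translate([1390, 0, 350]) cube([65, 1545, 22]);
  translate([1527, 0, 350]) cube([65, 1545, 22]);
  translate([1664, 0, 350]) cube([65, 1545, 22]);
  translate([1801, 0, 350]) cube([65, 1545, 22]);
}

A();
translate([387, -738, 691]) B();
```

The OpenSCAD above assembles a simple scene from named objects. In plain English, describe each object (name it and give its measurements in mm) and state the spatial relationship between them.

A is a straight ladder. Two 40×69 mm vertical rails, 1200 mm tall, stand 387 mm apart (outside-to-outside) with their front faces coplanar on the −y side. 4 rungs, each 69 mm deep and 35 mm tall, span between the inner faces of the rails, front faces flush with the rails. The lowest rung's underside is at z = 310 mm and rungs are spaced 245 mm apart (underside to underside).

B is a bed frame 2030 mm long (x) by 1545 mm wide (y). Four 85×85 mm corner posts, 509 mm tall, at the corners of the footprint. Four rails of 35 mm thickness and 132 mm height run between adjacent posts with their undersides at z = 218 mm, their outer faces flush with the outside of the frame (the two x-running rails run between the posts' inner faces; the two y-running rails run between the posts' inner faces). 13 slats, each 65 mm wide (x) and 22 mm thick, lie across the top of the two x-running rails, running the full 1545 mm width of the frame in y; the slats are evenly spaced along x between the inner faces of the end posts with equal gaps (rounded down to the nearest mm) at the −x end and between each pair — any rounding remainder accumulates at the +x end.

The bed frame is beside the ladder with their tops flush at z = 1200.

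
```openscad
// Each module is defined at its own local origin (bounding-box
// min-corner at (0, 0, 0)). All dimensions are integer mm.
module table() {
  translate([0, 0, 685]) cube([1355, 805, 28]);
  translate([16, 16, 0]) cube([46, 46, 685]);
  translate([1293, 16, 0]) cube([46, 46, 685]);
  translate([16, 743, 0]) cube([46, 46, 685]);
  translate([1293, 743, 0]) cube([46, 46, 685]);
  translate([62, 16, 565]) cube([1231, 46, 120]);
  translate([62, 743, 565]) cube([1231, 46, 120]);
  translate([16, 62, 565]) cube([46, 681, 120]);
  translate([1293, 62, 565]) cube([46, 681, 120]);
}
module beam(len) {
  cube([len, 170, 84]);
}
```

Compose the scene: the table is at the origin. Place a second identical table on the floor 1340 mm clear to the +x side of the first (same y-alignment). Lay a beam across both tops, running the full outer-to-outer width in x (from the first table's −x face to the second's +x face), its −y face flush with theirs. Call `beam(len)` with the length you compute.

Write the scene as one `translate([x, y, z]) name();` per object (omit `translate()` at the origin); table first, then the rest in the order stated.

table();
translate([2695, 0, 0]) table();
translate([0, 0, 713]) beam(4050);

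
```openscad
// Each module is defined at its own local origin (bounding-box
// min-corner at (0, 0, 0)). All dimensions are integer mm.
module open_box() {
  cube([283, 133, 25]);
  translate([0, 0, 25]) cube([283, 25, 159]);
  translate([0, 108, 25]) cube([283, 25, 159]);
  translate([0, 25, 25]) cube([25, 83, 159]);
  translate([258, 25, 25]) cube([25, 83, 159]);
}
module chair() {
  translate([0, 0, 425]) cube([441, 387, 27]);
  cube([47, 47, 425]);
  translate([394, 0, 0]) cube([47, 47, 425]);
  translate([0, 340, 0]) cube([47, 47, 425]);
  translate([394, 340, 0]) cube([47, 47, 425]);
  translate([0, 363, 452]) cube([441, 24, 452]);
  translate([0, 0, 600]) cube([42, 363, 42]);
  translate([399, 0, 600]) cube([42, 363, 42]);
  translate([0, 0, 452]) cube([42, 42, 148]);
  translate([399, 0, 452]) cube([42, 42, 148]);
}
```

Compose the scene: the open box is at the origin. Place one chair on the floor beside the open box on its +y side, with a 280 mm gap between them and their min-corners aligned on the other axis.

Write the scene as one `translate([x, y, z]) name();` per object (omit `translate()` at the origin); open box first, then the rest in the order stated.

open_box();
translate([0, 413, 0]) chair();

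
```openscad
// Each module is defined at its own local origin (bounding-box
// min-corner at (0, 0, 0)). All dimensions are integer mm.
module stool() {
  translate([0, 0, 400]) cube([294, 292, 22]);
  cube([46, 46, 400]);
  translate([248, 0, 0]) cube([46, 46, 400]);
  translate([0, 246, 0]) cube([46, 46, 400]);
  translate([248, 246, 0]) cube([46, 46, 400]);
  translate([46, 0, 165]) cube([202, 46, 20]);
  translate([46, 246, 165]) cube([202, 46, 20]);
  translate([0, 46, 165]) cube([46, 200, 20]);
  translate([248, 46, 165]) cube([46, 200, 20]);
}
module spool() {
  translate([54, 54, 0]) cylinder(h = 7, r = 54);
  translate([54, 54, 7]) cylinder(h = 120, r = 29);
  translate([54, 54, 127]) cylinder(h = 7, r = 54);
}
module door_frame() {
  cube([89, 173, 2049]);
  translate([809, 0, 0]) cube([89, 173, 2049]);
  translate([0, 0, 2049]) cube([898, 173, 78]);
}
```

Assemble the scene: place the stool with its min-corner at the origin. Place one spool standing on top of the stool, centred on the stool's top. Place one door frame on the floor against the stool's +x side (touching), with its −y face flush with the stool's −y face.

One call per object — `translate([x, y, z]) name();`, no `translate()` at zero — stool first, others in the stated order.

stool();
translate([93, 92, 422]) spool();
translate([294, 0, 0]) door_frame();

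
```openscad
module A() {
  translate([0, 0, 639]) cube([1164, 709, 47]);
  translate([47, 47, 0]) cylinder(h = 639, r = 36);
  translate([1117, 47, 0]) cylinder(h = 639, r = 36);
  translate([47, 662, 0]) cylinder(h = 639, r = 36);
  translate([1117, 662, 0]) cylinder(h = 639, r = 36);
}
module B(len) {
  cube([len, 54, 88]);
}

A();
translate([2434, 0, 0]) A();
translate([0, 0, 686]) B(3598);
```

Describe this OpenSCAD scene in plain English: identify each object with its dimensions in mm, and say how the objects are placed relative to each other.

A is a rectangular dining table. The top is 1164×709×47 mm with its upper surface at z = 686 mm. It stands on four round legs of 72 mm diameter, each leg's bounding box inset 11 mm from the nearest pair of top edges, running from the floor to the underside of the top.

B is a rectangular beam 3598 mm long (x), 54 mm deep (y), 88 mm thick (z).

The beam spans the tops of two tables placed 1270 mm apart, resting at z = 686 mm.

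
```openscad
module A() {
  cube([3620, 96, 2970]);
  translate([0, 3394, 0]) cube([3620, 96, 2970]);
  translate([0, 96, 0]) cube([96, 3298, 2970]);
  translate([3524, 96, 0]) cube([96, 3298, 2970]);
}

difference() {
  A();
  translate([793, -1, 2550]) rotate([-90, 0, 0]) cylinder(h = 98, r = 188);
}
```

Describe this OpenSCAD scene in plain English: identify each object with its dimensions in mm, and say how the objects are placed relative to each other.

A is the wall frame of a small rectangular building: four walls, each 2970 mm tall and 96 mm thick, enclosing a footprint 3620 mm (x) by 3490 mm (y) outside-to-outside, with no floor or roof. The front and back walls (the −y and +y sides) span the full width; the two side walls fit between them.

The house frame has a circular hole of radius 188 mm through its front wall, centred at (x = 793, z = 2550).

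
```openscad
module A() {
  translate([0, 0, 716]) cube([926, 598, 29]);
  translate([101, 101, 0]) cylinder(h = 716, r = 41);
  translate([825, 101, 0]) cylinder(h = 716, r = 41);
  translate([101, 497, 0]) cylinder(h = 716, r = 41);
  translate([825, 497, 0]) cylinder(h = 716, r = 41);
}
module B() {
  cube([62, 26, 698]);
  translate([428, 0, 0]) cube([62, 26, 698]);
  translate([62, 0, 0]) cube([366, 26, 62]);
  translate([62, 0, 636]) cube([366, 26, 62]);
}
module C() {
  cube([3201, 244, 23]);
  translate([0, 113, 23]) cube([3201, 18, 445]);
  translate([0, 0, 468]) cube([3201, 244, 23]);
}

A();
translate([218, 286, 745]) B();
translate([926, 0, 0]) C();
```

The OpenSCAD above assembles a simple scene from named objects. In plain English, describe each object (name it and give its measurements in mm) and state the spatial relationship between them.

A is a table: top 926 mm (x) × 598 mm (y), 29 mm thick, upper face at z = 745 mm, on four round legs of 82 mm diameter, each leg's bounding box inset 60 mm from the nearest pair of top edges, running from z = 0 to the bottom of the top.

B is a rectangular picture frame lying in the x–z plane (depth along y). The opening is 366 mm wide (x) by 574 mm tall (z), surrounded by a border 62 mm wide on all four sides. The frame is 26 mm deep and is made of two full-height vertical stiles with two horizontal rails fitted between them.

C is an I-beam lying along x, 3201 mm long. Overall section height 491 mm. Two flanges 244 mm wide (y) and 23 mm thick, one on the floor and one at the top; a web 18 mm thick runs between them, centred on the flange width.

The picture frame is on top of the table, centred. The I-beam is against the table's +x side, with their −y faces flush.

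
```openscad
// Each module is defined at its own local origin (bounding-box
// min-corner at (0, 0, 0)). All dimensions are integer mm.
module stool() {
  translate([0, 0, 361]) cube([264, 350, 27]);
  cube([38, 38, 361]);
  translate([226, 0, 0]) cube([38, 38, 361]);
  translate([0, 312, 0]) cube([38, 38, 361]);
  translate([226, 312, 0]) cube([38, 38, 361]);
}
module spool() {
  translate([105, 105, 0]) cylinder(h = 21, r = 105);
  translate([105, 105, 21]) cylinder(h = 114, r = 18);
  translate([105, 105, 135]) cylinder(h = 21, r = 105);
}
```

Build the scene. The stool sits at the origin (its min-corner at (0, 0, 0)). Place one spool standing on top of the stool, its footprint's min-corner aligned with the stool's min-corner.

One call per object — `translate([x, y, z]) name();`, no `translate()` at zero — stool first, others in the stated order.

stool();
translate([0, 0, 388]) spool();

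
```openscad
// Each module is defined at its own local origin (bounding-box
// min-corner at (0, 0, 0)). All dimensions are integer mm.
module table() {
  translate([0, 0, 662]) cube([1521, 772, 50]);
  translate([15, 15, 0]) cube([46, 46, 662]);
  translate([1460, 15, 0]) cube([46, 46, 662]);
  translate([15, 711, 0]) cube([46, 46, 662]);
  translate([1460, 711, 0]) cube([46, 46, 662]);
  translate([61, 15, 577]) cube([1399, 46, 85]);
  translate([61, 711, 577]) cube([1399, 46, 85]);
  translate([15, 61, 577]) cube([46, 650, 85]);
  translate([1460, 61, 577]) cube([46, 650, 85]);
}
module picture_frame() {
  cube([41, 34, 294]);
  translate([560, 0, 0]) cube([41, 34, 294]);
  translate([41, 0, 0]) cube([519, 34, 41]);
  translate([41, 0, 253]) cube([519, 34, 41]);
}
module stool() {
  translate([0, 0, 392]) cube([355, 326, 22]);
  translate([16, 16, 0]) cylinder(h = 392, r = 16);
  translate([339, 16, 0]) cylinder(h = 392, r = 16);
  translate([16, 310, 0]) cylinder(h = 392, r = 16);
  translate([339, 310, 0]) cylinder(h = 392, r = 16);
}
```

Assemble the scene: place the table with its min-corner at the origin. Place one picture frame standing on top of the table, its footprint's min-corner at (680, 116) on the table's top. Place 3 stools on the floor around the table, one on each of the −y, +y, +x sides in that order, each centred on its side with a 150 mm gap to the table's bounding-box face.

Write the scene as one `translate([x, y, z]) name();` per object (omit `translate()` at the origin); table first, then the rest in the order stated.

table();
translate([680, 116, 712]) picture_frame();
translate([583, -476, 0]) stool();
translate([583, 922, 0]) stool();
translate([1671, 223, 0]) stool();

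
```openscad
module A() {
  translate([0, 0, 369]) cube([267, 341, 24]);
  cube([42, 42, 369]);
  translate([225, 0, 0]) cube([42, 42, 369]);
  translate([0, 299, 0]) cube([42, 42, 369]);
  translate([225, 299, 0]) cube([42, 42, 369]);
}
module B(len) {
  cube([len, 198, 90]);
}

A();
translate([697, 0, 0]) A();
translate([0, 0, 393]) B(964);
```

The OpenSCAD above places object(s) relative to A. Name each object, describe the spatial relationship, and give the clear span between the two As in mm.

A is a stool. B is a beam. A beam spans the tops of two stools. The clear span between the two stools is 430 mm.

Second stool starts at x = 697; first ends at x = 267; clear span = 697 − 267 = 430 mm.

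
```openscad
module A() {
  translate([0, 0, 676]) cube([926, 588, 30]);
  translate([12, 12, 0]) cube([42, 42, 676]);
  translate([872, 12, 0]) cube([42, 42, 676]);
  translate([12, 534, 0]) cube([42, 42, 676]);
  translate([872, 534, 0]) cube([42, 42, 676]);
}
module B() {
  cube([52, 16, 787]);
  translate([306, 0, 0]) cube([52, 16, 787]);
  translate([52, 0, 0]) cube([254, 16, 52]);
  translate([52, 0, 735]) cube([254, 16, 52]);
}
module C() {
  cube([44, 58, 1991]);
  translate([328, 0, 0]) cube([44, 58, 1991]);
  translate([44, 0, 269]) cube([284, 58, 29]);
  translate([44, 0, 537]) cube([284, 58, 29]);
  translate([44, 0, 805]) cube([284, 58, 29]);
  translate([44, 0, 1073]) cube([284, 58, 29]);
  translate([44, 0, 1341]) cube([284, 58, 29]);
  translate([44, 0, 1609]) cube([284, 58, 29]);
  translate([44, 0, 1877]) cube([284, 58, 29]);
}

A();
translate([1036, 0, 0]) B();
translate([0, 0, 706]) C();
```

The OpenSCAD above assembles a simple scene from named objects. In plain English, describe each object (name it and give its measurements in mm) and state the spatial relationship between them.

A is a table with a 926×588 mm rectangular top, 30 mm thick, top surface at z = 706 mm, supported by four 42×42 mm square legs, each inset 12 mm from the nearest pair of top edges, running from the floor.

B is a rectangular picture frame lying in the x–z plane (depth along y). The opening is 254 mm wide (x) by 683 mm tall (z), surrounded by a border 52 mm wide on all four sides. The frame is 16 mm deep and is made of two full-height vertical stiles with two horizontal rails fitted between them.

C is a straight ladder. Two 44×58 mm vertical rails, 1991 mm tall, stand 372 mm apart (outside-to-outside) with their front faces coplanar on the −y side. 7 rungs, each 58 mm deep and 29 mm tall, span between the inner faces of the rails, front faces flush with the rails. The lowest rung's underside is at z = 269 mm and rungs are spaced 268 mm apart (underside to underside).

The picture frame is on the floor beside the table on its +x side. The ladder is on top of the table.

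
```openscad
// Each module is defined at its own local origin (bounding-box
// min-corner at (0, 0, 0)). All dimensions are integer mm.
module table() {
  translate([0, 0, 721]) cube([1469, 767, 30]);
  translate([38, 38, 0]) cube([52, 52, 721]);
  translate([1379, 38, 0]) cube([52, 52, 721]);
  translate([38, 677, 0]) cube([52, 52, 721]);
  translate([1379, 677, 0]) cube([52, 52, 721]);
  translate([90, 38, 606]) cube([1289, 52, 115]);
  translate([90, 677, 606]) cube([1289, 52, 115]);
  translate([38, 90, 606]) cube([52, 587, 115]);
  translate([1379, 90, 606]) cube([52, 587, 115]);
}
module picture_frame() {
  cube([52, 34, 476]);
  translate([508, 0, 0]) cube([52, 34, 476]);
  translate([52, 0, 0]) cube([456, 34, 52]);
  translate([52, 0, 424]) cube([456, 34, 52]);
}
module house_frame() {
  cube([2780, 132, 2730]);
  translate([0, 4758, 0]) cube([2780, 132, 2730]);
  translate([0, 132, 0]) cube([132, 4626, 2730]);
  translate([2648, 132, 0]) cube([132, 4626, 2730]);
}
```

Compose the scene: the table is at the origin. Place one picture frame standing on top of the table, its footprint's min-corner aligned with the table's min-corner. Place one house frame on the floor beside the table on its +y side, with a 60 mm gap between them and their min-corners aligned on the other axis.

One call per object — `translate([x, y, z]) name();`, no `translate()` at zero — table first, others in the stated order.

table();
translate([0, 0, 751]) picture_frame();
translate([0, 827, 0]) house_frame();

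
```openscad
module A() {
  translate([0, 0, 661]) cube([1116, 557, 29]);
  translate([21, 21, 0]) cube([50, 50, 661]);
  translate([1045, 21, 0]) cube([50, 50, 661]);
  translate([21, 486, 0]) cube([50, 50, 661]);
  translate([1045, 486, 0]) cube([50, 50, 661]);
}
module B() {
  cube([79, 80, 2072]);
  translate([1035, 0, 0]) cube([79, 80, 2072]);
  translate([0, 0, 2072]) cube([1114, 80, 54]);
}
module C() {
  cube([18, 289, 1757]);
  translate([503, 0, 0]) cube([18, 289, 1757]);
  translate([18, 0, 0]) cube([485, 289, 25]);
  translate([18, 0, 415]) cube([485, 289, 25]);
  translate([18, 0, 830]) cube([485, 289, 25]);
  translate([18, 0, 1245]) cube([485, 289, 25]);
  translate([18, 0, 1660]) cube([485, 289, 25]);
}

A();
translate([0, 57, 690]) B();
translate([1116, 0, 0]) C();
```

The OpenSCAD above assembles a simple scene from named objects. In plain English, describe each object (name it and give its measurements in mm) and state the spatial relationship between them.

A is a rectangular dining table. The top is 1116×557×29 mm with its upper surface at z = 690 mm. It stands on four 50×50 mm square legs, each inset 21 mm from the nearest pair of top edges, running from the floor to the underside of the top.

B is a rectangular door frame: two vertical jambs of 79×80 mm section, 2072 mm tall, with a clear opening 956 mm wide between their inner faces. A header 54 mm tall and 80 mm deep lies on top of the jambs and spans the full outside width.

C is a bookshelf 521 mm wide overall, 289 mm deep and 1757 mm tall. The two sides are 18 mm thick vertical panels. 5 horizontal shelves of 25 mm thickness span between the inner faces of the sides; the lowest shelf sits on the floor and shelves are stacked with a clear vertical gap of 390 mm between each pair.

The door frame is on top of the table. The bookshelf is against the table's +x side, with their −y faces flush.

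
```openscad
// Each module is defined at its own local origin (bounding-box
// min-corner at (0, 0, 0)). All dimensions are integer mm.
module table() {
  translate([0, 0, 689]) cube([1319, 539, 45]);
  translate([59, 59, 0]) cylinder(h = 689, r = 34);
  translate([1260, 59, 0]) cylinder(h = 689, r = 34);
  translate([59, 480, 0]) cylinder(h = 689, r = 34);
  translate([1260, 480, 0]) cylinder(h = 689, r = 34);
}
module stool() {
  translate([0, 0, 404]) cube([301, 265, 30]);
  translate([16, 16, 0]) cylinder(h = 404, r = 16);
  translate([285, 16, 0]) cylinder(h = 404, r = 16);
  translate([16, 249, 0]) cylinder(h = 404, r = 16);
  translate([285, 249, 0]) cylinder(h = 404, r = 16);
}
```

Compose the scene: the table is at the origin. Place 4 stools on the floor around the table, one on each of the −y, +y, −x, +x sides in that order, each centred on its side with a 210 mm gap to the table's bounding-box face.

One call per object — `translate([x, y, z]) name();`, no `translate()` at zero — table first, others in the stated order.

table();
translate([509, -475, 0]) stool();
translate([509, 749, 0]) stool();
translate([-511, 137, 0]) stool();
translate([1529, 137, 0]) stool();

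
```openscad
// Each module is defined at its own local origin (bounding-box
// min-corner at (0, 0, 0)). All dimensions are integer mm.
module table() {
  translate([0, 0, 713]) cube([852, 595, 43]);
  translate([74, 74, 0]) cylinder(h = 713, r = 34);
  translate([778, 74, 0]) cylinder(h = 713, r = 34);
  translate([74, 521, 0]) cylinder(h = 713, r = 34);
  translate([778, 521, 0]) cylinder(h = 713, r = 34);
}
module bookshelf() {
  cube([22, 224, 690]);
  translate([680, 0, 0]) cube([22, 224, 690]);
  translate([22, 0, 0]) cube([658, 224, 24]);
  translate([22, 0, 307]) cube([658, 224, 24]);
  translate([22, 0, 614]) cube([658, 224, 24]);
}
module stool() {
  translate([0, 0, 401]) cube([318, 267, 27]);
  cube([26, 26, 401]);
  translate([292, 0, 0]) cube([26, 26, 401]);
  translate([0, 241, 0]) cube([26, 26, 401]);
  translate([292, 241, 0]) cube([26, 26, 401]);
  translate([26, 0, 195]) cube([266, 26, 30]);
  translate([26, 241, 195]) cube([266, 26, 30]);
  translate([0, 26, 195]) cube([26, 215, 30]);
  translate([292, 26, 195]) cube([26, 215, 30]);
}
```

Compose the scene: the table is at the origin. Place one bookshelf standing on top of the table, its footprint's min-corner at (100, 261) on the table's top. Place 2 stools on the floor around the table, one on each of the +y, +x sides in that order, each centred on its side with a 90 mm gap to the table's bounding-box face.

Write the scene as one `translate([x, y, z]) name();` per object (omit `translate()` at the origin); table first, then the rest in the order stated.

table();
translate([100, 261, 756]) bookshelf();
translate([267, 685, 0]) stool();
translate([942, 164, 0]) stool();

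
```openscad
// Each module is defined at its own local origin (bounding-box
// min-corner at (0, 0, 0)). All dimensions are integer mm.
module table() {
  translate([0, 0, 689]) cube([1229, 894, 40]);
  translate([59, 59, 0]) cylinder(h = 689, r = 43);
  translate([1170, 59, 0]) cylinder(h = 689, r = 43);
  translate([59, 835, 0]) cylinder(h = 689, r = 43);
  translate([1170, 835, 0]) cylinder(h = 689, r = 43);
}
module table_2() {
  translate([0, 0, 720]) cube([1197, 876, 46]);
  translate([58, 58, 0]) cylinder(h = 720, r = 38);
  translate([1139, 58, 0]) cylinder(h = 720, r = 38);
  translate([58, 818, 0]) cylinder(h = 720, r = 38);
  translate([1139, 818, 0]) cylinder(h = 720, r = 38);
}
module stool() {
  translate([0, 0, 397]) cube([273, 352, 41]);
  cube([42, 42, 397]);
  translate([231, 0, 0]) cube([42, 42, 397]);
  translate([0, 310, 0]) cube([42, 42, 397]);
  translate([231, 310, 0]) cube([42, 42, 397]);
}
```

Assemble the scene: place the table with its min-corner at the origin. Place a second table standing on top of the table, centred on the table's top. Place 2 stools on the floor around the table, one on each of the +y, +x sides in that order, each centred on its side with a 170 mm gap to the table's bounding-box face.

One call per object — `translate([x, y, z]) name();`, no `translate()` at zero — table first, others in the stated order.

table();
translate([16, 9, 729]) table_2();
translate([478, 1064, 0]) stool();
translate([1399, 271, 0]) stool();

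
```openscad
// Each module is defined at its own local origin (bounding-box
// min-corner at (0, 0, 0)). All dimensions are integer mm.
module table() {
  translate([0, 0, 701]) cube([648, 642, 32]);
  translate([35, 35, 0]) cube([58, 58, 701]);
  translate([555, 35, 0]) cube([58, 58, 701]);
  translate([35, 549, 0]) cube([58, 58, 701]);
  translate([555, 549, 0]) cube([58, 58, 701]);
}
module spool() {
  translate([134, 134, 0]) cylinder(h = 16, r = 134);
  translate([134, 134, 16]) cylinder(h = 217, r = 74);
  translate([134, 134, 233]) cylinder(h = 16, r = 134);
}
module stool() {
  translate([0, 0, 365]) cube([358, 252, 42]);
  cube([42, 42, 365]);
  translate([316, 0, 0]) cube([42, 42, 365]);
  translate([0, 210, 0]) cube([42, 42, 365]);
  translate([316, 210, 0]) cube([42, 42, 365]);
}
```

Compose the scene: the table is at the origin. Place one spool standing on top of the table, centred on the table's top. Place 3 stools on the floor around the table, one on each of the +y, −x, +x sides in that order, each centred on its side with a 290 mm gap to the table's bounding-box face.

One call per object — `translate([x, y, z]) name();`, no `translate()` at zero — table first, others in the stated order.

table();
translate([190, 187, 733]) spool();
translate([145, 932, 0]) stool();
translate([-648, 195, 0]) stool();
translate([938, 195, 0]) stool();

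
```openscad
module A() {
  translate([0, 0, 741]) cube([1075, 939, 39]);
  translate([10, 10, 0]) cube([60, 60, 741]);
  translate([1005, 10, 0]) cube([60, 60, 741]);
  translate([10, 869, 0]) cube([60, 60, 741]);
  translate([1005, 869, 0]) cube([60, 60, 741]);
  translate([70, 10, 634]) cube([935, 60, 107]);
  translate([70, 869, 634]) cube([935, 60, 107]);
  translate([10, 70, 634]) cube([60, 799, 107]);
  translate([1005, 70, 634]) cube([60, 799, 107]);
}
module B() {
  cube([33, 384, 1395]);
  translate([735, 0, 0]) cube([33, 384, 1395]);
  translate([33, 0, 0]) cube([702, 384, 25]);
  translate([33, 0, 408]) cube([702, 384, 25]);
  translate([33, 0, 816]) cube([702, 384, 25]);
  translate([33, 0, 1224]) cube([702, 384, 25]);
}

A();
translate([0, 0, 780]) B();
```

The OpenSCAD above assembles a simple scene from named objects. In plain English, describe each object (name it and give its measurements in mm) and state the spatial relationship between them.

A is a table: top 1075 mm (x) × 939 mm (y), 39 mm thick, upper face at z = 780 mm, on four 60×60 mm square legs, each inset 10 mm from the nearest pair of top edges, running from z = 0 to the bottom of the top. Four apron rails, 60 mm thick and 107 mm tall, run between adjacent legs with their top edges flush with the underside of the top and their outer faces flush with the legs' outer faces.

B is an open bookshelf. Two side panels, each 33 mm thick, 384 mm deep and 1395 mm tall, stand 768 mm apart (outside-to-outside). Between them sit 4 shelves, each 25 mm thick and 384 mm deep, spanning the full gap between the sides. The bottom shelf rests on the floor (its underside at z = 0) and the clear gap between one shelf's top and the next shelf's underside is 383 mm.

The bookshelf is on top of the table.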